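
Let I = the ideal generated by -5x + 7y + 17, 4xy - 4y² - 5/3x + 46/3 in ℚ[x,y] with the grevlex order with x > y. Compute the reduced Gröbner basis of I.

Buchberger's algorithm terminates because the ascending chain of leading-term ideals stabilizes.

f_1 = -5x + 7y + 17, LT = x.
f_2 = 4xy - 4y² - 5/3x + 46/3, LT = xy.

S(f_1,f_2): lcm = xy. S = -⅖y² + 5/12x - 17/5y - 23/6.
  leading term y²: no divisor's leading term divides it; move -⅖y² to the remainder.
  leading term x: subtract (-1/12)·f_1 from 5/12x - 17/5y - 23/6 → -169/60y - 29/12
  leading term y: no divisor's leading term divides it; move -169/60y to the remainder.
  leading term 1: no divisor's leading term divides it; move -29/12 to the remainder.
  remainder -⅖y² - 169/60y - 29/12 ≠ 0; add g_3 = -⅖y² - 169/60y - 29/12 to the basis.

The other S-polynomials (S(f_1,g_3), S(f_2,g_3)) all reduce to 0 modulo the current basis, so we have a Gröbner basis.
Inter-reduce: drop elements whose leading term is divisible by another's, tail-reduce, and make monic.

G = {y² + 169/24y + 145/24, x - 7/5y - 17/5}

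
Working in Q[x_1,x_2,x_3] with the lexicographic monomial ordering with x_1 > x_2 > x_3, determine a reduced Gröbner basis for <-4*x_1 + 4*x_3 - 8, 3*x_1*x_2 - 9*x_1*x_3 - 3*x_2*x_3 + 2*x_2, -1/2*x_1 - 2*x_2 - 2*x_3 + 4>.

G = {x_1 - x_3 + 2, x_2 + 5/4*x_3 - 5/2, x_3**2 - 23/9*x_3 + 10/9}

f_1 = -4*x_1 + 4*x_3 - 8, LT = x_1.
f_2 = 3*x_1*x_2 - 9*x_1*x_3 - 3*x_2*x_3 + 2*x_2, LT = x_1*x_2.
f_3 = -1/2*x_1 - 2*x_2 - 2*x_3 + 4, LT = x_1.

S(f_1,f_2): lcm = x_1*x_2. S = 3*x_1*x_3 + 4/3*x_2.
  leading term x_1*x_3: subtract (-3/4*x_3)·f_1 from 3*x_1*x_3 + 4/3*x_2 → 4/3*x_2 + 3*x_3**2 - 6*x_3
  leading term x_2: no divisor's leading term divides it; move 4/3*x_2 to the remainder.
  leading term x_3**2: no divisor's leading term divides it; move 3*x_3**2 to the remainder.
  leading term x_3: no divisor's leading term divides it; move -6*x_3 to the remainder.
  remainder 4/3*x_2 + 3*x_3**2 - 6*x_3 ≠ 0; add g_4 = 4/3*x_2 + 3*x_3**2 - 6*x_3 to the basis.

S(f_1,f_3): lcm = x_1. S = -4*x_2 - 5*x_3 + 10.
  leading term x_2: subtract (-3)·g_4 from -4*x_2 - 5*x_3 + 10 → 9*x_3**2 - 23*x_3 + 10
  leading term x_3**2: no divisor's leading term divides it; move 9*x_3**2 to the remainder.
  leading term x_3: no divisor's leading term divides it; move -23*x_3 to the remainder.
  leading term 1: no divisor's leading term divides it; move 10 to the remainder.
  remainder 9*x_3**2 - 23*x_3 + 10 ≠ 0; add g_5 = 9*x_3**2 - 23*x_3 + 10 to the basis.

S(f_2,f_3): lcm = x_1*x_2. S = -3*x_1*x_3 - 4*x_2**2 - 5*x_2*x_3 + 26/3*x_2.
  leading term x_1*x_3: subtract (3/4*x_3)·f_1 from -3*x_1*x_3 - 4*x_2**2 - 5*x_2*x_3 + 26/3*x_2 → -4*x_2**2 - 5*x_2*x_3 + 26/3*x_2 - 3*x_3**2 + 6*x_3
  leading term x_2**2: subtract (-3*x_2)·g_4 from -4*x_2**2 - 5*x_2*x_3 + 26/3*x_2 - 3*x_3**2 + 6*x_3 → 9*x_2*x_3**2 - 23*x_2*x_3 + 26/3*x_2 - 3*x_3**2 + 6*x_3
  leading term x_2*x_3**2: subtract (27/4*x_3**2)·g_4 from 9*x_2*x_3**2 - 23*x_2*x_3 + 26/3*x_2 - 3*x_3**2 + 6*x_3 → -23*x_2*x_3 + 26/3*x_2 - 81/4*x_3**4 + 81/2*x_3**3 - 3*x_3**2 + 6*x_3
  leading term x_2*x_3: subtract (-69/4*x_3)·g_4 from -23*x_2*x_3 + 26/3*x_2 - 81/4*x_3**4 + 81/2*x_3**3 - 3*x_3**2 + 6*x_3 → 26/3*x_2 - 81/4*x_3**4 + 369/4*x_3**3 - 213/2*x_3**2 + 6*x_3
  leading term x_2: subtract (13/2)·g_4 from 26/3*x_2 - 81/4*x_3**4 + 369/4*x_3**3 - 213/2*x_3**2 + 6*x_3 → -81/4*x_3**4 + 369/4*x_3**3 - 126*x_3**2 + 45*x_3
  leading term x_3**4: subtract (-9/4*x_3**2)·g_5 from -81/4*x_3**4 + 369/4*x_3**3 - 126*x_3**2 + 45*x_3 → 81/2*x_3**3 - 207/2*x_3**2 + 45*x_3
  leading term x_3**3: subtract (9/2*x_3)·g_5 from 81/2*x_3**3 - 207/2*x_3**2 + 45*x_3 → 0
  remainder 0.

S(f_1,g_4): leading monomials are coprime, so the S-polynomial reduces to 0 (Buchberger's first criterion).
S(f_2,g_4): lcm = x_1*x_2. S = -9/4*x_1*x_3**2 + 3/2*x_1*x_3 - x_2*x_3 + 2/3*x_2.
  leading term x_1*x_3**2: subtract (9/16*x_3**2)·f_1 from -9/4*x_1*x_3**2 + 3/2*x_1*x_3 - x_2*x_3 + 2/3*x_2 → 3/2*x_1*x_3 - x_2*x_3 + 2/3*x_2 - 9/4*x_3**3 + 9/2*x_3**2
  leading term x_1*x_3: subtract (-3/8*x_3)·f_1 from 3/2*x_1*x_3 - x_2*x_3 + 2/3*x_2 - 9/4*x_3**3 + 9/2*x_3**2 → -x_2*x_3 + 2/3*x_2 - 9/4*x_3**3 + 6*x_3**2 - 3*x_3
  leading term x_2*x_3: subtract (-3/4*x_3)·g_4 from -x_2*x_3 + 2/3*x_2 - 9/4*x_3**3 + 6*x_3**2 - 3*x_3 → 2/3*x_2 + 3/2*x_3**2 - 3*x_3
  leading term x_2: subtract (1/2)·g_4 from 2/3*x_2 + 3/2*x_3**2 - 3*x_3 → 0
  remainder 0.

S(f_3,g_4): leading monomials are coprime, so the S-polynomial reduces to 0 (Buchberger's first criterion).
S(f_1,g_5): leading monomials are coprime, so the S-polynomial reduces to 0 (Buchberger's first criterion).
S(f_2,g_5): leading monomials are coprime, so the S-polynomial reduces to 0 (Buchberger's first criterion).
S(f_3,g_5): leading monomials are coprime, so the S-polynomial reduces to 0 (Buchberger's first criterion).
S(g_4,g_5): leading monomials are coprime, so the S-polynomial reduces to 0 (Buchberger's first criterion).
Every S-polynomial of the final basis reduces to 0, so we have a Gröbner basis.
Inter-reduce: drop elements whose leading term is divisible by another's, tail-reduce, and make monic.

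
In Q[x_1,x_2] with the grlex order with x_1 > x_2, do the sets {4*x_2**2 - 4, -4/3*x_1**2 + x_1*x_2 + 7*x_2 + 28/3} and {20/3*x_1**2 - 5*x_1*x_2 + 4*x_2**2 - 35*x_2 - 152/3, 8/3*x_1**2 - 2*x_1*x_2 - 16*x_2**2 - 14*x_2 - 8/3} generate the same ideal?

Two ideals are equal iff their reduced Gröbner bases coincide (the reduced basis is unique for a fixed ordering).
Buchberger on the first generating set:
f_1 = 4*x_2**2 - 4, LT = x_2**2.
f_2 = -4/3*x_1**2 + x_1*x_2 + 7*x_2 + 28/3, LT = x_1**2.

The S-polynomials (S(f_1,f_2)) all reduce to 0 modulo the current basis, so we have a Gröbner basis.
Inter-reduce: drop elements whose leading term is divisible by another's, tail-reduce, and make monic.
Reduced Gröbner basis: {x_1**2 - 3/4*x_1*x_2 - 21/4*x_2 - 7, x_2**2 - 1}.

Buchberger on the second generating set:
h_1 = 20/3*x_1**2 - 5*x_1*x_2 + 4*x_2**2 - 35*x_2 - 152/3, LT = x_1**2.
h_2 = 8/3*x_1**2 - 2*x_1*x_2 - 16*x_2**2 - 14*x_2 - 8/3, LT = x_1**2.

S(h_1,h_2): lcm = x_1**2. S = 33/5*x_2**2 - 33/5.
  reduce S modulo (h_1, h_2):
  remainder 33/5*x_2**2 - 33/5 ≠ 0; add k_3 = 33/5*x_2**2 - 33/5 to the basis.

The other S-polynomials (S(h_1,k_3), S(h_2,k_3)) all reduce to 0 modulo the current basis, so we have a Gröbner basis.
Inter-reduce: drop elements whose leading term is divisible by another's, tail-reduce, and make monic.
Reduced Gröbner basis: {x_1**2 - 3/4*x_1*x_2 - 21/4*x_2 - 7, x_2**2 - 1}.

Same reduced basis, so the two generating sets span the same ideal.

Yes, the ideals are equal.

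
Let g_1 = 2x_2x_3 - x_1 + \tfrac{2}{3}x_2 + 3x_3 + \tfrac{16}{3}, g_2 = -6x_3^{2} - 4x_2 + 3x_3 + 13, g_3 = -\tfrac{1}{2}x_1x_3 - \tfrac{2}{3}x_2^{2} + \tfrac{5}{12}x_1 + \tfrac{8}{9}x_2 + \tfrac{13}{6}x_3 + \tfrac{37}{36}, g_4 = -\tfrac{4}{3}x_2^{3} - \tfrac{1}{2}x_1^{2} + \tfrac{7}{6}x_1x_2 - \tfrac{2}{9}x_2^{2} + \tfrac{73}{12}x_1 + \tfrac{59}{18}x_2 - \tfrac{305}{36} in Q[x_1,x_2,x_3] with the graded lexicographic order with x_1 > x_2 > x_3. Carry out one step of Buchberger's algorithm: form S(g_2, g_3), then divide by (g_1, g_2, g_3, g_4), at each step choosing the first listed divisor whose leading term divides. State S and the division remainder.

S(g_2, g_3) = -\tfrac{4}{3}x_2^{2}x_3 + \tfrac{2}{3}x_1x_2 + \tfrac{1}{3}x_1x_3 + \tfrac{16}{9}x_2x_3 + \tfrac{13}{3}x_3^{2} - \tfrac{13}{6}x_1 + \tfrac{37}{18}x_3; remainder on division = 0.

lcm(LM(g_2), LM(g_3)) = x_1x_3^{2}.
S = (lcm/LT(g_2))·g_2 − (lcm/LT(g_3))·g_3 = -\tfrac{4}{3}x_2^{2}x_3 + \tfrac{2}{3}x_1x_2 + \tfrac{1}{3}x_1x_3 + \tfrac{16}{9}x_2x_3 + \tfrac{13}{3}x_3^{2} - \tfrac{13}{6}x_1 + \tfrac{37}{18}x_3.
Reduce S modulo (g_1, g_2, g_3, g_4) in that order:
  leading term x_2^{2}x_3: subtract (-\tfrac{2}{3}x_2)·g_1 from -\tfrac{4}{3}x_2^{2}x_3 + \tfrac{2}{3}x_1x_2 + \tfrac{1}{3}x_1x_3 + \tfrac{16}{9}x_2x_3 + \tfrac{13}{3}x_3^{2} - \tfrac{13}{6}x_1 + \tfrac{37}{18}x_3 → \tfrac{1}{3}x_1x_3 + \tfrac{4}{9}x_2^{2} + \tfrac{34}{9}x_2x_3 + \tfrac{13}{3}x_3^{2} - \tfrac{13}{6}x_1 + \tfrac{32}{9}x_2 + \tfrac{37}{18}x_3
  leading term x_1x_3: subtract (-\tfrac{2}{3})·g_3 from \tfrac{1}{3}x_1x_3 + \tfrac{4}{9}x_2^{2} + \tfrac{34}{9}x_2x_3 + \tfrac{13}{3}x_3^{2} - \tfrac{13}{6}x_1 + \tfrac{32}{9}x_2 + \tfrac{37}{18}x_3 → \tfrac{34}{9}x_2x_3 + \tfrac{13}{3}x_3^{2} - \tfrac{17}{9}x_1 + \tfrac{112}{27}x_2 + \tfrac{7}{2}x_3 + \tfrac{37}{54}
  leading term x_2x_3: subtract (\tfrac{17}{9})·g_1 from \tfrac{34}{9}x_2x_3 + \tfrac{13}{3}x_3^{2} - \tfrac{17}{9}x_1 + \tfrac{112}{27}x_2 + \tfrac{7}{2}x_3 + \tfrac{37}{54} → \tfrac{13}{3}x_3^{2} + \tfrac{26}{9}x_2 - \tfrac{13}{6}x_3 - \tfrac{169}{18}
  leading term x_3^{2}: subtract (-\tfrac{13}{18})·g_2 from \tfrac{13}{3}x_3^{2} + \tfrac{26}{9}x_2 - \tfrac{13}{6}x_3 - \tfrac{169}{18} → 0
The remainder is 0, so this S-polynomial contributes no new basis element.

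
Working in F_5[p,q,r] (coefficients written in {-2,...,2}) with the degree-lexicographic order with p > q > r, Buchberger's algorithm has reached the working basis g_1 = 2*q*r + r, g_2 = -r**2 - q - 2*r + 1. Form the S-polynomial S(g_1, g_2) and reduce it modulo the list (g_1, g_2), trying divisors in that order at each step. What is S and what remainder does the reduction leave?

lcm(LM(g_1), LM(g_2)) = q*r**2.
S = (lcm/LT(g_1))·g_1 − (lcm/LT(g_2))·g_2 = -q**2 - 2*q*r - 2*r**2 + q.
Reduce S modulo (g_1, g_2) in that order:
  leading term q**2: no divisor's leading term divides it; move -q**2 to the remainder.
  leading term q*r: subtract (-1)·g_1 from -2*q*r - 2*r**2 + q → -2*r**2 + q + r
  leading term r**2: subtract (2)·g_2 from -2*r**2 + q + r → -2*q - 2
  leading term q: no divisor's leading term divides it; move -2*q to the remainder.
  leading term 1: no divisor's leading term divides it; move -2 to the remainder.
The remainder -q**2 - 2*q - 2 is nonzero, so it would be added as the next basis element.

S(g_1, g_2) = -q**2 - 2*q*r - 2*r**2 + q; remainder on division = -q**2 - 2*q - 2.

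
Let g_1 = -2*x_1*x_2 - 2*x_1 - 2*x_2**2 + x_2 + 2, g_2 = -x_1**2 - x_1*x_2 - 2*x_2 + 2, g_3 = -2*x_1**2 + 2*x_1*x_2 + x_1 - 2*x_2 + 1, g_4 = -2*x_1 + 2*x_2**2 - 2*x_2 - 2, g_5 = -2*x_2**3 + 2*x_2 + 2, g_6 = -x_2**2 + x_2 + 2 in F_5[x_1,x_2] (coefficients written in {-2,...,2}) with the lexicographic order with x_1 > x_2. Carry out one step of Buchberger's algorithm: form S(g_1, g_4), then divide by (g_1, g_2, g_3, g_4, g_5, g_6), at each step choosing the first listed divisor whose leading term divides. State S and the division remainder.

S(g_1, g_4) = x_1 + x_2**3 + x_2 - 1; remainder on division = 2*x_2 + 1.

lcm(LM(g_1), LM(g_4)) = x_1*x_2.
S = (lcm/LT(g_1))·g_1 − (lcm/LT(g_4))·g_4 = x_1 + x_2**3 + x_2 - 1.
Reduce S modulo (g_1, g_2, g_3, g_4, g_5, g_6) in that order:
  leading term x_1: subtract (2)·g_4 from x_1 + x_2**3 + x_2 - 1 → x_2**3 + x_2**2 - 2
  leading term x_2**3: subtract (2)·g_5 from x_2**3 + x_2**2 - 2 → x_2**2 + x_2 - 1
  leading term x_2**2: subtract (-1)·g_6 from x_2**2 + x_2 - 1 → 2*x_2 + 1
  leading term x_2: no divisor's leading term divides it; move 2*x_2 to the remainder.
  leading term 1: no divisor's leading term divides it; move 1 to the remainder.
The remainder 2*x_2 + 1 is nonzero, so it would be added as the next basis element.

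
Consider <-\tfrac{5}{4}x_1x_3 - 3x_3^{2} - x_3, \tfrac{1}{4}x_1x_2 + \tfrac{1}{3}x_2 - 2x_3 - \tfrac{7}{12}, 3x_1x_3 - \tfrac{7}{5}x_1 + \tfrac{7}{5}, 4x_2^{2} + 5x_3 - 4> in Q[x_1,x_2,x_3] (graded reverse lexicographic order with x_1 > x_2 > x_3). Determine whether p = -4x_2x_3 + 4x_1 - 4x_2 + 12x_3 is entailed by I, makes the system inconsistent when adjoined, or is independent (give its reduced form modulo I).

First compute the reduced Gröbner basis of I by Buchberger's algorithm.
f_1 = -\tfrac{5}{4}x_1x_3 - 3x_3^{2} - x_3, LT = x_1x_3.
f_2 = \tfrac{1}{4}x_1x_2 + \tfrac{1}{3}x_2 - 2x_3 - \tfrac{7}{12}, LT = x_1x_2.
f_3 = 3x_1x_3 - \tfrac{7}{5}x_1 + \tfrac{7}{5}, LT = x_1x_3.
f_4 = 4x_2^{2} + 5x_3 - 4, LT = x_2^{2}.

S(f_1,f_2): lcm = x_1x_2x_3. S = \tfrac{12}{5}x_2x_3^{2} - \tfrac{8}{15}x_2x_3 + 8x_3^{2} + \tfrac{7}{3}x_3.
  reduce S modulo (f_1, f_2, f_3, f_4):
  remainder \tfrac{12}{5}x_2x_3^{2} - \tfrac{8}{15}x_2x_3 + 8x_3^{2} + \tfrac{7}{3}x_3 ≠ 0; add h_5 = \tfrac{12}{5}x_2x_3^{2} - \tfrac{8}{15}x_2x_3 + 8x_3^{2} + \tfrac{7}{3}x_3 to the basis.

S(f_1,f_3): lcm = x_1x_3. S = \tfrac{12}{5}x_3^{2} + \tfrac{7}{15}x_1 + \tfrac{4}{5}x_3 - \tfrac{7}{15}.
  reduce S modulo (f_1, f_2, f_3, f_4, h_5):
  remainder \tfrac{12}{5}x_3^{2} + \tfrac{7}{15}x_1 + \tfrac{4}{5}x_3 - \tfrac{7}{15} ≠ 0; add h_6 = \tfrac{12}{5}x_3^{2} + \tfrac{7}{15}x_1 + \tfrac{4}{5}x_3 - \tfrac{7}{15} to the basis.

S(f_2,f_3): lcm = x_1x_2x_3. S = \tfrac{7}{15}x_1x_2 + \tfrac{4}{3}x_2x_3 - 8x_3^{2} - \tfrac{7}{15}x_2 - \tfrac{7}{3}x_3.
  reduce S modulo (f_1, f_2, f_3, f_4, h_5, h_6):
  remainder \tfrac{4}{3}x_2x_3 + \tfrac{14}{9}x_1 - \tfrac{49}{45}x_2 + \tfrac{61}{15}x_3 - \tfrac{7}{15} ≠ 0; add h_7 = \tfrac{4}{3}x_2x_3 + \tfrac{14}{9}x_1 - \tfrac{49}{45}x_2 + \tfrac{61}{15}x_3 - \tfrac{7}{15} to the basis.

S(f_2,f_4): lcm = x_1x_2^{2}. S = \tfrac{4}{3}x_2^{2} - \tfrac{5}{4}x_1x_3 - 8x_2x_3 + x_1 - \tfrac{7}{3}x_2.
  reduce S modulo (f_1, f_2, f_3, f_4, h_5, h_6, h_7):
  remainder \tfrac{39}{4}x_1 - \tfrac{133}{15}x_2 + \tfrac{341}{15}x_3 - \tfrac{53}{60} ≠ 0; add h_8 = \tfrac{39}{4}x_1 - \tfrac{133}{15}x_2 + \tfrac{341}{15}x_3 - \tfrac{53}{60} to the basis.

S(f_3,h_5): lcm = x_1x_2x_3^{2}. S = -\tfrac{11}{45}x_1x_2x_3 - \tfrac{10}{3}x_1x_3^{2} - \tfrac{35}{36}x_1x_3 + \tfrac{7}{15}x_2x_3.
  reduce S modulo (f_1, f_2, f_3, f_4, h_5, h_6, h_7, h_8):
  remainder -\tfrac{58163}{63180}x_2 + \tfrac{204673}{63180}x_3 + \tfrac{58163}{63180} ≠ 0; add h_9 = -\tfrac{58163}{63180}x_2 + \tfrac{204673}{63180}x_3 + \tfrac{58163}{63180} to the basis.

S(f_4,h_5): lcm = x_2^{2}x_3^{2}. S = \tfrac{2}{9}x_2^{2}x_3 - \tfrac{10}{3}x_2x_3^{2} + \tfrac{5}{4}x_3^{3} - \tfrac{35}{36}x_2x_3 - x_3^{2}.
  reduce S modulo (f_1, f_2, f_3, f_4, h_5, h_6, h_7, h_8, h_9):
  remainder \tfrac{4226659}{4615056}x_3 ≠ 0; add h_10 = \tfrac{4226659}{4615056}x_3 to the basis.

The other S-polynomials (S(f_1,f_4), S(f_3,f_4), S(f_1,h_5), S(f_2,h_5), S(f_1,h_6), S(f_2,h_6), S(f_3,h_6), S(f_4,h_6), S(h_5,h_6), S(f_1,h_7), S(f_2,h_7), S(f_3,h_7), S(f_4,h_7), S(h_5,h_7), S(h_6,h_7), S(f_1,h_8), S(f_2,h_8), S(f_3,h_8), S(f_4,h_8), S(h_5,h_8), S(h_6,h_8), S(h_7,h_8), S(f_1,h_9), S(f_2,h_9), S(f_3,h_9), S(f_4,h_9), S(h_5,h_9), S(h_6,h_9), S(h_7,h_9), S(h_8,h_9), S(f_1,h_10), S(f_2,h_10), S(f_3,h_10), S(f_4,h_10), S(h_5,h_10), S(h_6,h_10), S(h_7,h_10), S(h_8,h_10), S(h_9,h_10)) all reduce to 0 modulo the current basis, so we have a Gröbner basis.
Inter-reduce: drop elements whose leading term is divisible by another's, tail-reduce, and make monic.
Reduced Gröbner basis: {x_1 - 1, x_2 - 1, x_3}.
Label its elements g_1 = x_1 - 1, g_2 = x_2 - 1, g_3 = x_3.

Reduce p = -4x_2x_3 + 4x_1 - 4x_2 + 12x_3 modulo G:
  leading term x_2x_3: subtract (-4x_3)·g_2 from -4x_2x_3 + 4x_1 - 4x_2 + 12x_3 → 4x_1 - 4x_2 + 8x_3
  leading term x_1: subtract (4)·g_1 from 4x_1 - 4x_2 + 8x_3 → -4x_2 + 8x_3 + 4
  leading term x_2: subtract (-4)·g_2 from -4x_2 + 8x_3 + 4 → 8x_3
  leading term x_3: subtract (8)·g_3 from 8x_3 → 0
  normal form = 0.
Since the normal form is 0, p ∈ I.

-4x_2x_3 + 4x_1 - 4x_2 + 12x_3 lies in I (it reduces to 0).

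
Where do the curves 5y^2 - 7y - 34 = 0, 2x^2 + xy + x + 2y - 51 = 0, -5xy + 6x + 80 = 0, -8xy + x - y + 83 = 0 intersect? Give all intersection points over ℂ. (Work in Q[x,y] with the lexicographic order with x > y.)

{(-5, -2)}

Compute a lex Gröbner basis by Buchberger's algorithm.
f_1 = 5y^2 - 7y - 34, LT = y^2.
f_2 = 2x^2 + xy + x + 2y - 51, LT = x^2.
f_3 = -5xy + 6x + 80, LT = xy.
f_4 = -8xy + x - y + 83, LT = xy.

S(f_1,f_3): lcm = xy^2. S = -1/5xy - 34/5x + 16y.
  leading term xy: subtract (1/25)·f_3 from -1/5xy - 34/5x + 16y → -176/25x + 16y - 16/5
  leading term x: no divisor's leading term divides it; move -176/25x to the remainder.
  leading term y: no divisor's leading term divides it; move 16y to the remainder.
  leading term 1: no divisor's leading term divides it; move -16/5 to the remainder.
  remainder -176/25x + 16y - 16/5 ≠ 0; add h_5 = -176/25x + 16y - 16/5 to the basis.

S(f_1,f_4): lcm = xy^2. S = -51/40xy - 34/5x - 1/8y^2 + 83/8y.
  leading term xy: subtract (51/200)·f_3 from -51/40xy - 34/5x - 1/8y^2 + 83/8y → -833/100x - 1/8y^2 + 83/8y - 102/5
  leading term x: subtract (833/704)·h_5 from -833/100x - 1/8y^2 + 83/8y - 102/5 → -1/8y^2 - 753/88y - 731/44
  leading term y^2: subtract (-1/40)·f_1 from -1/8y^2 - 753/88y - 731/44 → -1921/220y - 1921/110
  leading term y: no divisor's leading term divides it; move -1921/220y to the remainder.
  leading term 1: no divisor's leading term divides it; move -1921/110 to the remainder.
  remainder -1921/220y - 1921/110 ≠ 0; add h_6 = -1921/220y - 1921/110 to the basis.

The other S-polynomials (S(f_1,f_2), S(f_2,f_3), S(f_2,f_4), S(f_3,f_4), S(f_1,h_5), S(f_2,h_5), S(f_3,h_5), S(f_4,h_5), S(f_1,h_6), S(f_2,h_6), S(f_3,h_6), S(f_4,h_6), S(h_5,h_6)) all reduce to 0 modulo the current basis, so we have a Gröbner basis.
Inter-reduce: drop elements whose leading term is divisible by another's, tail-reduce, and make monic.
Reduced Gröbner basis: {x + 5, y + 2}.

Elimination: the polynomial y + 2 lies in the elimination ideal for y, so y ∈ {-2}. For each such y, the remaining basis elements (now univariate) give the rest of the solution.
  y = -2: the earlier basis element becomes x + 5 = 0, giving x = -5 — point (-5, -2).
Substituting each solution back into the original system confirms all equations vanish.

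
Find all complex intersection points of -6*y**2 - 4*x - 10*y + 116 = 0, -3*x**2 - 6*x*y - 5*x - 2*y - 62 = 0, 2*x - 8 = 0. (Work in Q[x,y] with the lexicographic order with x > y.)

{(4, -5)}

Compute a lex Gröbner basis by Buchberger's algorithm.
f_1 = -4*x - 6*y**2 - 10*y + 116, LT = x.
f_2 = -3*x**2 - 6*x*y - 5*x - 2*y - 62, LT = x**2.
f_3 = 2*x - 8, LT = x.

S(f_1,f_2): lcm = x**2. S = 3/2*x*y**2 + 1/2*x*y - 92/3*x - 2/3*y - 62/3.
  reduce S modulo (f_1, f_2, f_3):
  remainder -9/4*y**4 - 9/2*y**3 + 353/4*y**2 + 181/2*y - 910 ≠ 0; add h_4 = -9/4*y**4 - 9/2*y**3 + 353/4*y**2 + 181/2*y - 910 to the basis.

S(f_1,f_3): lcm = x. S = 3/2*y**2 + 5/2*y - 25.
  reduce S modulo (f_1, f_2, f_3, h_4):
  remainder 3/2*y**2 + 5/2*y - 25 ≠ 0; add h_5 = 3/2*y**2 + 5/2*y - 25 to the basis.

S(f_2,f_3): lcm = x**2. S = 2*x*y + 17/3*x + 2/3*y + 62/3.
  reduce S modulo (f_1, f_2, f_3, h_4, h_5):
  remainder 26/3*y + 130/3 ≠ 0; add h_6 = 26/3*y + 130/3 to the basis.

The other S-polynomials (S(f_1,h_4), S(f_2,h_4), S(f_3,h_4), S(f_1,h_5), S(f_2,h_5), S(f_3,h_5), S(h_4,h_5), S(f_1,h_6), S(f_2,h_6), S(f_3,h_6), S(h_4,h_6), S(h_5,h_6)) all reduce to 0 modulo the current basis, so we have a Gröbner basis.
Inter-reduce: drop elements whose leading term is divisible by another's, tail-reduce, and make monic.
Reduced Gröbner basis: {x - 4, y + 5}.

A lex Gröbner basis eliminates variables successively. Here y + 5 depends only on y, with roots {-5}; lifting each root through the earlier basis elements recovers the full solutions.
  y = -5: the earlier basis element becomes x - 4 = 0, giving x = 4 — point (4, -5).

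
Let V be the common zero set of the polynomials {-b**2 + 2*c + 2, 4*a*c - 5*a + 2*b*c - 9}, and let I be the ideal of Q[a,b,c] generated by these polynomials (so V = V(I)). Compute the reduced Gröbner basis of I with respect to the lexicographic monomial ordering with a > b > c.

f_1 = -b**2 + 2*c + 2, LT = b**2.
f_2 = 4*a*c - 5*a + 2*b*c - 9, LT = a*c.

The S-polynomials (S(f_1,f_2)) all reduce to 0 modulo the current basis, so we have a Gröbner basis.

G = {a*c - 5/4*a + 1/2*b*c - 9/4, b**2 - 2*c - 2}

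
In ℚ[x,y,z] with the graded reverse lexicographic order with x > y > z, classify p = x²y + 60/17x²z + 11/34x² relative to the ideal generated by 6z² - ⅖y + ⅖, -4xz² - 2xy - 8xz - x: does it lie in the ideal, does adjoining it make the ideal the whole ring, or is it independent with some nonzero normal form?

First compute the reduced Gröbner basis of I by Buchberger's algorithm.
f_1 = 6z² - ⅖y + ⅖, LT = z².
f_2 = -4xz² - 2xy - 8xz - x, LT = xz².

S(f_1,f_2): lcm = xz². S = -17/30xy - 2xz - 11/60x.
  leading term xy: no divisor's leading term divides it; move -17/30xy to the remainder.
  leading term xz: no divisor's leading term divides it; move -2xz to the remainder.
  leading term x: no divisor's leading term divides it; move -11/60x to the remainder.
  remainder -17/30xy - 2xz - 11/60x ≠ 0; add h_3 = -17/30xy - 2xz - 11/60x to the basis.

The other S-polynomials (S(f_1,h_3), S(f_2,h_3)) all reduce to 0 modulo the current basis, so we have a Gröbner basis.
Inter-reduce: drop elements whose leading term is divisible by another's, tail-reduce, and make monic.
Reduced Gröbner basis: {xy + 60/17xz + 11/34x, z² - 1/15y + 1/15}.
Label its elements g_1 = xy + 60/17xz + 11/34x, g_2 = z² - 1/15y + 1/15.

Reduce p = x²y + 60/17x²z + 11/34x² modulo G:
  leading term x²y: subtract (x)·g_1 from x²y + 60/17x²z + 11/34x² → 0
  normal form = 0.
Since the normal form is 0, p ∈ I.

The remainder on division by a Gröbner basis is unique — it is the normal form.

x²y + 60/17x²z + 11/34x² lies in I (it reduces to 0).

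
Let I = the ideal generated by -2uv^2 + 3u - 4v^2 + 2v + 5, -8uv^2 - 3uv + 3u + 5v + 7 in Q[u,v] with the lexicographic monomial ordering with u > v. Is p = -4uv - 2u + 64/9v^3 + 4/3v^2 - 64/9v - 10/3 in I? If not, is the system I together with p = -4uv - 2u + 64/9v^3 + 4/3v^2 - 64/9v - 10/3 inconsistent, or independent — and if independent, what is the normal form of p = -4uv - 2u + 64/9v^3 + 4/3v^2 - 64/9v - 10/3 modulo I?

First compute the reduced Gröbner basis of I by Buchberger's algorithm.
f_1 = -2uv^2 + 3u - 4v^2 + 2v + 5, LT = uv^2.
f_2 = -8uv^2 - 3uv + 3u + 5v + 7, LT = uv^2.

S(f_1,f_2): lcm = uv^2. S = -3/8uv - 9/8u + 2v^2 - 3/8v - 13/8.
  leading term uv: no divisor's leading term divides it; move -3/8uv to the remainder.
  leading term u: no divisor's leading term divides it; move -9/8u to the remainder.
  leading term v^2: no divisor's leading term divides it; move 2v^2 to the remainder.
  leading term v: no divisor's leading term divides it; move -3/8v to the remainder.
  leading term 1: no divisor's leading term divides it; move -13/8 to the remainder.
  remainder -3/8uv - 9/8u + 2v^2 - 3/8v - 13/8 ≠ 0; add h_3 = -3/8uv - 9/8u + 2v^2 - 3/8v - 13/8 to the basis.

S(f_1,h_3): lcm = uv^2. S = -3uv - 3/2u + 16/3v^3 + v^2 - 16/3v - 5/2.
  leading term uv: subtract (8)·h_3 from -3uv - 3/2u + 16/3v^3 + v^2 - 16/3v - 5/2 → 15/2u + 16/3v^3 - 15v^2 - 7/3v + 21/2
  leading term u: no divisor's leading term divides it; move 15/2u to the remainder.
  leading term v^3: no divisor's leading term divides it; move 16/3v^3 to the remainder.
  leading term v^2: no divisor's leading term divides it; move -15v^2 to the remainder.
  leading term v: no divisor's leading term divides it; move -7/3v to the remainder.
  leading term 1: no divisor's leading term divides it; move 21/2 to the remainder.
  remainder 15/2u + 16/3v^3 - 15v^2 - 7/3v + 21/2 ≠ 0; add h_4 = 15/2u + 16/3v^3 - 15v^2 - 7/3v + 21/2 to the basis.

S(f_1,h_4): lcm = uv^2. S = -3/2u - 32/45v^5 + 2v^4 + 14/45v^3 + 3/5v^2 - v - 5/2.
  leading term u: subtract (-1/5)·h_4 from -3/2u - 32/45v^5 + 2v^4 + 14/45v^3 + 3/5v^2 - v - 5/2 → -32/45v^5 + 2v^4 + 62/45v^3 - 12/5v^2 - 22/15v - 2/5
  leading term v^5: no divisor's leading term divides it; move -32/45v^5 to the remainder.
  leading term v^4: no divisor's leading term divides it; move 2v^4 to the remainder.
  leading term v^3: no divisor's leading term divides it; move 62/45v^3 to the remainder.
  leading term v^2: no divisor's leading term divides it; move -12/5v^2 to the remainder.
  leading term v: no divisor's leading term divides it; move -22/15v to the remainder.
  leading term 1: no divisor's leading term divides it; move -2/5 to the remainder.
  remainder -32/45v^5 + 2v^4 + 62/45v^3 - 12/5v^2 - 22/15v - 2/5 ≠ 0; add h_5 = -32/45v^5 + 2v^4 + 62/45v^3 - 12/5v^2 - 22/15v - 2/5 to the basis.

S(h_3,h_4): lcm = uv. S = 3u - 32/45v^4 + 2v^3 - 226/45v^2 - 2/5v + 13/3.
  leading term u: subtract (2/5)·h_4 from 3u - 32/45v^4 + 2v^3 - 226/45v^2 - 2/5v + 13/3 → -32/45v^4 - 2/15v^3 + 44/45v^2 + 8/15v + 2/15
  leading term v^4: no divisor's leading term divides it; move -32/45v^4 to the remainder.
  leading term v^3: no divisor's leading term divides it; move -2/15v^3 to the remainder.
  leading term v^2: no divisor's leading term divides it; move 44/45v^2 to the remainder.
  leading term v: no divisor's leading term divides it; move 8/15v to the remainder.
  leading term 1: no divisor's leading term divides it; move 2/15 to the remainder.
  remainder -32/45v^4 - 2/15v^3 + 44/45v^2 + 8/15v + 2/15 ≠ 0; add h_6 = -32/45v^4 - 2/15v^3 + 44/45v^2 + 8/15v + 2/15 to the basis.

The other S-polynomials (S(f_2,h_3), S(f_2,h_4), S(f_1,h_5), S(f_2,h_5), S(h_3,h_5), S(h_4,h_5), S(f_1,h_6), S(f_2,h_6), S(h_3,h_6), S(h_4,h_6), S(h_5,h_6)) all reduce to 0 modulo the current basis, so we have a Gröbner basis.
Inter-reduce: drop elements whose leading term is divisible by another's, tail-reduce, and make monic.
Reduced Gröbner basis: {u + 32/45v^3 - 2v^2 - 14/45v + 7/5, v^4 + 3/16v^3 - 11/8v^2 - 3/4v - 3/16}.
Label its elements g_1 = u + 32/45v^3 - 2v^2 - 14/45v + 7/5, g_2 = v^4 + 3/16v^3 - 11/8v^2 - 3/4v - 3/16.

Reduce p = -4uv - 2u + 64/9v^3 + 4/3v^2 - 64/9v - 10/3 modulo G:
  leading term uv: subtract (-4v)·g_1 from -4uv - 2u + 64/9v^3 + 4/3v^2 - 64/9v - 10/3 → -2u + 128/45v^4 - 8/9v^3 + 4/45v^2 - 68/45v - 10/3
  leading term u: subtract (-2)·g_1 from -2u + 128/45v^4 - 8/9v^3 + 4/45v^2 - 68/45v - 10/3 → 128/45v^4 + 8/15v^3 - 176/45v^2 - 32/15v - 8/15
  leading term v^4: subtract (128/45)·g_2 from 128/45v^4 + 8/15v^3 - 176/45v^2 - 32/15v - 8/15 → 0
  normal form = 0.
Since the normal form is 0, p ∈ I.

-4uv - 2u + 64/9v^3 + 4/3v^2 - 64/9v - 10/3 lies in I (it reduces to 0).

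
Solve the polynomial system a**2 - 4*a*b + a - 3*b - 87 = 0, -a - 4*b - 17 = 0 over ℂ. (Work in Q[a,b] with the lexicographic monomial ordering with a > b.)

{(3, -5), (-99/8, -37/32)}

Compute a lex Gröbner basis by Buchberger's algorithm.
f_1 = a**2 - 4*a*b + a - 3*b - 87, LT = a**2.
f_2 = -a - 4*b - 17, LT = a.

S(f_1,f_2): lcm = a**2. S = -8*a*b - 16*a - 3*b - 87.
  leading term a*b: subtract (8*b)·f_2 from -8*a*b - 16*a - 3*b - 87 → -16*a + 32*b**2 + 133*b - 87
  leading term a: subtract (16)·f_2 from -16*a + 32*b**2 + 133*b - 87 → 32*b**2 + 197*b + 185
  leading term b**2: no divisor's leading term divides it; move 32*b**2 to the remainder.
  leading term b: no divisor's leading term divides it; move 197*b to the remainder.
  leading term 1: no divisor's leading term divides it; move 185 to the remainder.
  remainder 32*b**2 + 197*b + 185 ≠ 0; add h_3 = 32*b**2 + 197*b + 185 to the basis.

S(f_1,h_3): leading monomials are coprime, so the S-polynomial reduces to 0 (Buchberger's first criterion).
S(f_2,h_3): leading monomials are coprime, so the S-polynomial reduces to 0 (Buchberger's first criterion).
Every S-polynomial of the final basis reduces to 0, so we have a Gröbner basis.
Inter-reduce: drop elements whose leading term is divisible by another's, tail-reduce, and make monic.
Reduced Gröbner basis: {a + 4*b + 17, b**2 + 197/32*b + 185/32}.

Since the basis is lex-ordered, b**2 + 197/32*b + 185/32 is univariate in b. Its roots are {-5, -37/32}. Back-substituting each root into the other basis elements fixes the other coordinates.
  b = -5: the earlier basis element becomes a - 3 = 0, giving a = 3 — point (3, -5).
  b = -37/32: the earlier basis element becomes a + 99/8 = 0, giving a = -99/8 — point (-99/8, -37/32).
Each listed point satisfies every original equation (direct substitution).
Zero-dimensionality of the ideal guarantees finitely many solutions over ℂ.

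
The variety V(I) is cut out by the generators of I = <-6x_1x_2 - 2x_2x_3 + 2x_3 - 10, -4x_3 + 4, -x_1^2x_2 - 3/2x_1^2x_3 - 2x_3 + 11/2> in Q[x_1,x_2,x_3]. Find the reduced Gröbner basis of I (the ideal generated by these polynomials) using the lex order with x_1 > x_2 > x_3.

f_1 = -6x_1x_2 - 2x_2x_3 + 2x_3 - 10, LT = x_1x_2.
f_2 = -4x_3 + 4, LT = x_3.
f_3 = -x_1^2x_2 - 3/2x_1^2x_3 - 2x_3 + 11/2, LT = x_1^2x_2.

S(f_1,f_3): lcm = x_1^2x_2. S = -3/2x_1^2x_3 + 1/3x_1x_2x_3 - 1/3x_1x_3 + 5/3x_1 - 2x_3 + 11/2.
  leading term x_1^2x_3: subtract (3/8x_1^2)·f_2 from -3/2x_1^2x_3 + 1/3x_1x_2x_3 - 1/3x_1x_3 + 5/3x_1 - 2x_3 + 11/2 → -3/2x_1^2 + 1/3x_1x_2x_3 - 1/3x_1x_3 + 5/3x_1 - 2x_3 + 11/2
  leading term x_1^2: no divisor's leading term divides it; move -3/2x_1^2 to the remainder.
  leading term x_1x_2x_3: subtract (-1/18x_3)·f_1 from 1/3x_1x_2x_3 - 1/3x_1x_3 + 5/3x_1 - 2x_3 + 11/2 → -1/3x_1x_3 + 5/3x_1 - 1/9x_2x_3^2 + 1/9x_3^2 - 23/9x_3 + 11/2
  leading term x_1x_3: subtract (1/12x_1)·f_2 from -1/3x_1x_3 + 5/3x_1 - 1/9x_2x_3^2 + 1/9x_3^2 - 23/9x_3 + 11/2 → 4/3x_1 - 1/9x_2x_3^2 + 1/9x_3^2 - 23/9x_3 + 11/2
  leading term x_1: no divisor's leading term divides it; move 4/3x_1 to the remainder.
  leading term x_2x_3^2: subtract (1/36x_2x_3)·f_2 from -1/9x_2x_3^2 + 1/9x_3^2 - 23/9x_3 + 11/2 → -1/9x_2x_3 + 1/9x_3^2 - 23/9x_3 + 11/2
  leading term x_2x_3: subtract (1/36x_2)·f_2 from -1/9x_2x_3 + 1/9x_3^2 - 23/9x_3 + 11/2 → -1/9x_2 + 1/9x_3^2 - 23/9x_3 + 11/2
  leading term x_2: no divisor's leading term divides it; move -1/9x_2 to the remainder.
  leading term x_3^2: subtract (-1/36x_3)·f_2 from 1/9x_3^2 - 23/9x_3 + 11/2 → -22/9x_3 + 11/2
  leading term x_3: subtract (11/18)·f_2 from -22/9x_3 + 11/2 → 55/18
  leading term 1: no divisor's leading term divides it; move 55/18 to the remainder.
  remainder -3/2x_1^2 + 4/3x_1 - 1/9x_2 + 55/18 ≠ 0; add g_4 = -3/2x_1^2 + 4/3x_1 - 1/9x_2 + 55/18 to the basis.

S(f_1,g_4): lcm = x_1^2x_2. S = 1/3x_1x_2x_3 + 8/9x_1x_2 - 1/3x_1x_3 + 5/3x_1 - 2/27x_2^2 + 55/27x_2.
  leading term x_1x_2x_3: subtract (-1/18x_3)·f_1 from 1/3x_1x_2x_3 + 8/9x_1x_2 - 1/3x_1x_3 + 5/3x_1 - 2/27x_2^2 + 55/27x_2 → 8/9x_1x_2 - 1/3x_1x_3 + 5/3x_1 - 2/27x_2^2 - 1/9x_2x_3^2 + 55/27x_2 + 1/9x_3^2 - 5/9x_3
  leading term x_1x_2: subtract (-4/27)·f_1 from 8/9x_1x_2 - 1/3x_1x_3 + 5/3x_1 - 2/27x_2^2 - 1/9x_2x_3^2 + 55/27x_2 + 1/9x_3^2 - 5/9x_3 → -1/3x_1x_3 + 5/3x_1 - 2/27x_2^2 - 1/9x_2x_3^2 - 8/27x_2x_3 + 55/27x_2 + 1/9x_3^2 - 7/27x_3 - 40/27
  leading term x_1x_3: subtract (1/12x_1)·f_2 from -1/3x_1x_3 + 5/3x_1 - 2/27x_2^2 - 1/9x_2x_3^2 - 8/27x_2x_3 + 55/27x_2 + 1/9x_3^2 - 7/27x_3 - 40/27 → 4/3x_1 - 2/27x_2^2 - 1/9x_2x_3^2 - 8/27x_2x_3 + 55/27x_2 + 1/9x_3^2 - 7/27x_3 - 40/27
  leading term x_1: no divisor's leading term divides it; move 4/3x_1 to the remainder.
  leading term x_2^2: no divisor's leading term divides it; move -2/27x_2^2 to the remainder.
  leading term x_2x_3^2: subtract (1/36x_2x_3)·f_2 from -1/9x_2x_3^2 - 8/27x_2x_3 + 55/27x_2 + 1/9x_3^2 - 7/27x_3 - 40/27 → -11/27x_2x_3 + 55/27x_2 + 1/9x_3^2 - 7/27x_3 - 40/27
  leading term x_2x_3: subtract (11/108x_2)·f_2 from -11/27x_2x_3 + 55/27x_2 + 1/9x_3^2 - 7/27x_3 - 40/27 → 44/27x_2 + 1/9x_3^2 - 7/27x_3 - 40/27
  leading term x_2: no divisor's leading term divides it; move 44/27x_2 to the remainder.
  leading term x_3^2: subtract (-1/36x_3)·f_2 from 1/9x_3^2 - 7/27x_3 - 40/27 → -4/27x_3 - 40/27
  leading term x_3: subtract (1/27)·f_2 from -4/27x_3 - 40/27 → -44/27
  leading term 1: no divisor's leading term divides it; move -44/27 to the remainder.
  remainder 4/3x_1 - 2/27x_2^2 + 44/27x_2 - 44/27 ≠ 0; add g_5 = 4/3x_1 - 2/27x_2^2 + 44/27x_2 - 44/27 to the basis.

S(f_1,g_5): lcm = x_1x_2. S = 1/18x_2^3 - 11/9x_2^2 + 1/3x_2x_3 + 11/9x_2 - 1/3x_3 + 5/3.
  leading term x_2^3: no divisor's leading term divides it; move 1/18x_2^3 to the remainder.
  leading term x_2^2: no divisor's leading term divides it; move -11/9x_2^2 to the remainder.
  leading term x_2x_3: subtract (-1/12x_2)·f_2 from 1/3x_2x_3 + 11/9x_2 - 1/3x_3 + 5/3 → 14/9x_2 - 1/3x_3 + 5/3
  leading term x_2: no divisor's leading term divides it; move 14/9x_2 to the remainder.
  leading term x_3: subtract (1/12)·f_2 from -1/3x_3 + 5/3 → 4/3
  leading term 1: no divisor's leading term divides it; move 4/3 to the remainder.
  remainder 1/18x_2^3 - 11/9x_2^2 + 14/9x_2 + 4/3 ≠ 0; add g_6 = 1/18x_2^3 - 11/9x_2^2 + 14/9x_2 + 4/3 to the basis.

The other S-polynomials (S(f_1,f_2), S(f_2,f_3), S(f_2,g_4), S(f_3,g_4), S(f_2,g_5), S(f_3,g_5), S(g_4,g_5), S(f_1,g_6), S(f_2,g_6), S(f_3,g_6), S(g_4,g_6), S(g_5,g_6)) all reduce to 0 modulo the current basis, so we have a Gröbner basis.
Inter-reduce: drop elements whose leading term is divisible by another's, tail-reduce, and make monic.

G = {x_1 - 1/18x_2^2 + 11/9x_2 - 11/9, x_2^3 - 22x_2^2 + 28x_2 + 24, x_3 - 1}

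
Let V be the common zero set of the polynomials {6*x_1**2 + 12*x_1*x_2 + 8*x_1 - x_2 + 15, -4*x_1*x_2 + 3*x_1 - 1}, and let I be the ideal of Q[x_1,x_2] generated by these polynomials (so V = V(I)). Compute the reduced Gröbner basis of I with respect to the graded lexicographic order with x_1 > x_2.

G = {x_1**2 + 17/6*x_1 - 1/6*x_2 + 2, x_1*x_2 - 3/4*x_1 + 1/4, x_2**2 + 3/2*x_1 - 51/4*x_2 + 53/4}

f_1 = 6*x_1**2 + 12*x_1*x_2 + 8*x_1 - x_2 + 15, LT = x_1**2.
f_2 = -4*x_1*x_2 + 3*x_1 - 1, LT = x_1*x_2.

S(f_1,f_2): lcm = x_1**2*x_2. S = 2*x_1*x_2**2 + 3/4*x_1**2 + 4/3*x_1*x_2 - 1/6*x_2**2 - 1/4*x_1 + 5/2*x_2.
  reduce S modulo (f_1, f_2):
  remainder -1/6*x_2**2 - 1/4*x_1 + 17/8*x_2 - 53/24 ≠ 0; add g_3 = -1/6*x_2**2 - 1/4*x_1 + 17/8*x_2 - 53/24 to the basis.

The other S-polynomials (S(f_1,g_3), S(f_2,g_3)) all reduce to 0 modulo the current basis, so we have a Gröbner basis.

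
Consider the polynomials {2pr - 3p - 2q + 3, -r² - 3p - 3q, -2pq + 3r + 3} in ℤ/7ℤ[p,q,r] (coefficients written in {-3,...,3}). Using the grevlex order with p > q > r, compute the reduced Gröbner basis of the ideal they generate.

G = {p² - 2qr - p - 3q + r - 1, pq + 2r + 2, q² + p + 3q - r - 3, pr + 2p - q - 2, r² + 3p + 3q}

f_1 = 2pr - 3p - 2q + 3, LT = pr.
f_2 = -r² - 3p - 3q, LT = r².
f_3 = -2pq + 3r + 3, LT = pq.

S(f_1,f_2): lcm = pr². S = -3p² - 3pq + 2pr - qr - 2r.
  reduce S modulo (f_1, f_2, f_3):
  remainder -3p² - qr + 3p + 2q - 3r + 3 ≠ 0; add g_4 = -3p² - qr + 3p + 2q - 3r + 3 to the basis.

S(f_1,f_3): lcm = pqr. S = 2pq - q² - 2r² - 2q - 2r.
  reduce S modulo (f_1, f_2, f_3, g_4):
  remainder -q² - p - 3q + r + 3 ≠ 0; add g_5 = -q² - p - 3q + r + 3 to the basis.

The other S-polynomials (S(f_2,f_3), S(f_1,g_4), S(f_2,g_4), S(f_3,g_4), S(f_1,g_5), S(f_2,g_5), S(f_3,g_5), S(g_4,g_5)) all reduce to 0 modulo the current basis, so we have a Gröbner basis.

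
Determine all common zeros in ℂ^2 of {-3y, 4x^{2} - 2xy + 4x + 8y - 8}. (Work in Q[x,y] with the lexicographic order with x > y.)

Compute a lex Gröbner basis by Buchberger's algorithm.
f_1 = -3y, LT = y.
f_2 = 4x^{2} - 2xy + 4x + 8y - 8, LT = x^{2}.

The S-polynomials (S(f_1,f_2)) all reduce to 0 modulo the current basis, so we have a Gröbner basis.
Inter-reduce: drop elements whose leading term is divisible by another's, tail-reduce, and make monic.
Reduced Gröbner basis: {x^{2} + x - 2, y}.

Elimination: the polynomial y lies in the elimination ideal for y, so y ∈ {0}. For each such y, the remaining basis elements (now univariate) give the rest of the solution.
  y = 0: the earlier basis element becomes x^{2} + x - 2 = 0, giving x = -2, 1 — points (-2, 0), (1, 0).

{(-2, 0), (1, 0)}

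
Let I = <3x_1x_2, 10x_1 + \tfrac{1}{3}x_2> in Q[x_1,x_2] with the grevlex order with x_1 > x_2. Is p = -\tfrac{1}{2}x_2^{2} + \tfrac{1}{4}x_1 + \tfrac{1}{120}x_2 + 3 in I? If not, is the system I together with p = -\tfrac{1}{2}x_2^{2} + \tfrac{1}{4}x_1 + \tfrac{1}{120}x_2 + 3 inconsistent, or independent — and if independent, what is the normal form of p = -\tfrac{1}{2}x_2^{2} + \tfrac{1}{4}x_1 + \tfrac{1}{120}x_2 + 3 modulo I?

First compute the reduced Gröbner basis of I by Buchberger's algorithm.
f_1 = 3x_1x_2, LT = x_1x_2.
f_2 = 10x_1 + \tfrac{1}{3}x_2, LT = x_1.

S(f_1,f_2): lcm = x_1x_2. S = -\tfrac{1}{30}x_2^{2}.
  leading term x_2^{2}: no divisor's leading term divides it; move -\tfrac{1}{30}x_2^{2} to the remainder.
  remainder -\tfrac{1}{30}x_2^{2} ≠ 0; add h_3 = -\tfrac{1}{30}x_2^{2} to the basis.

The other S-polynomials (S(f_1,h_3), S(f_2,h_3)) all reduce to 0 modulo the current basis, so we have a Gröbner basis.
Inter-reduce: drop elements whose leading term is divisible by another's, tail-reduce, and make monic.
Reduced Gröbner basis: {x_2^{2}, x_1 + \tfrac{1}{30}x_2}.
Label its elements g_1 = x_2^{2}, g_2 = x_1 + \tfrac{1}{30}x_2.

Reduce p = -\tfrac{1}{2}x_2^{2} + \tfrac{1}{4}x_1 + \tfrac{1}{120}x_2 + 3 modulo G:
  leading term x_2^{2}: subtract (-\tfrac{1}{2})·g_1 from -\tfrac{1}{2}x_2^{2} + \tfrac{1}{4}x_1 + \tfrac{1}{120}x_2 + 3 → \tfrac{1}{4}x_1 + \tfrac{1}{120}x_2 + 3
  leading term x_1: subtract (\tfrac{1}{4})·g_2 from \tfrac{1}{4}x_1 + \tfrac{1}{120}x_2 + 3 → 3
  leading term 1: no divisor's leading term divides it; move 3 to the remainder.
  normal form = 3.
The normal form is nonzero, so p ∉ I. Since p minus its normal form lies in I, I + (p) = I + (r) where r = 3; decide whether this ideal is the whole ring.
Here r = 3 is a nonzero constant, hence a unit: 1 ∈ I + (p), the Gröbner basis of I + (p) is {1}, and the enlarged system has no common solution — adjoining p is inconsistent.

The remainder on division by a Gröbner basis is unique — it is the normal form.

Adjoining -\tfrac{1}{2}x_2^{2} + \tfrac{1}{4}x_1 + \tfrac{1}{120}x_2 + 3 makes the ideal the whole ring: the system is inconsistent.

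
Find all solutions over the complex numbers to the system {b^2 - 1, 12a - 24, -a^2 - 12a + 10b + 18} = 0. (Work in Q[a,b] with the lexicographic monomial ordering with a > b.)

Compute a lex Gröbner basis by Buchberger's algorithm.
f_1 = b^2 - 1, LT = b^2.
f_2 = 12a - 24, LT = a.
f_3 = -a^2 - 12a + 10b + 18, LT = a^2.

S(f_2,f_3): lcm = a^2. S = -14a + 10b + 18.
  reduce S modulo (f_1, f_2, f_3):
  remainder 10b - 10 ≠ 0; add h_4 = 10b - 10 to the basis.

The other S-polynomials (S(f_1,f_2), S(f_1,f_3), S(f_1,h_4), S(f_2,h_4), S(f_3,h_4)) all reduce to 0 modulo the current basis, so we have a Gröbner basis.
Inter-reduce: drop elements whose leading term is divisible by another's, tail-reduce, and make monic.
Reduced Gröbner basis: {a - 2, b - 1}.

A lex Gröbner basis eliminates variables successively. Here b - 1 depends only on b, with roots {1}; lifting each root through the earlier basis elements recovers the full solutions.
  b = 1: the earlier basis element becomes a - 2 = 0, giving a = 2 — point (2, 1).

{(2, 1)}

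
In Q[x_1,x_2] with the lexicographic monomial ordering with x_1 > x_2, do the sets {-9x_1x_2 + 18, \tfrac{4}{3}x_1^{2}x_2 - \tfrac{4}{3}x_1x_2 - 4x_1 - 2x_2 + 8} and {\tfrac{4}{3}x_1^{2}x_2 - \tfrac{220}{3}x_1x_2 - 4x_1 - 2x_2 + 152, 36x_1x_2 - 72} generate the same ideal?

Equality of ideals is decidable: compute both reduced Gröbner bases (unique for the ordering) and check whether they agree.
Buchberger on the first generating set:
f_1 = -9x_1x_2 + 18, LT = x_1x_2.
f_2 = \tfrac{4}{3}x_1^{2}x_2 - \tfrac{4}{3}x_1x_2 - 4x_1 - 2x_2 + 8, LT = x_1^{2}x_2.

S(f_1,f_2): lcm = x_1^{2}x_2. S = x_1x_2 + x_1 + \tfrac{3}{2}x_2 - 6.
  leading term x_1x_2: subtract (-\tfrac{1}{9})·f_1 from x_1x_2 + x_1 + \tfrac{3}{2}x_2 - 6 → x_1 + \tfrac{3}{2}x_2 - 4
  leading term x_1: no divisor's leading term divides it; move x_1 to the remainder.
  leading term x_2: no divisor's leading term divides it; move \tfrac{3}{2}x_2 to the remainder.
  leading term 1: no divisor's leading term divides it; move -4 to the remainder.
  remainder x_1 + \tfrac{3}{2}x_2 - 4 ≠ 0; add g_3 = x_1 + \tfrac{3}{2}x_2 - 4 to the basis.

S(f_1,g_3): lcm = x_1x_2. S = -\tfrac{3}{2}x_2^{2} + 4x_2 - 2.
  leading term x_2^{2}: no divisor's leading term divides it; move -\tfrac{3}{2}x_2^{2} to the remainder.
  leading term x_2: no divisor's leading term divides it; move 4x_2 to the remainder.
  leading term 1: no divisor's leading term divides it; move -2 to the remainder.
  remainder -\tfrac{3}{2}x_2^{2} + 4x_2 - 2 ≠ 0; add g_4 = -\tfrac{3}{2}x_2^{2} + 4x_2 - 2 to the basis.

S(f_2,g_3): lcm = x_1^{2}x_2. S = -\tfrac{3}{2}x_1x_2^{2} + 3x_1x_2 - 3x_1 - \tfrac{3}{2}x_2 + 6.
  leading term x_1x_2^{2}: subtract (\tfrac{1}{6}x_2)·f_1 from -\tfrac{3}{2}x_1x_2^{2} + 3x_1x_2 - 3x_1 - \tfrac{3}{2}x_2 + 6 → 3x_1x_2 - 3x_1 - \tfrac{9}{2}x_2 + 6
  leading term x_1x_2: subtract (-\tfrac{1}{3})·f_1 from 3x_1x_2 - 3x_1 - \tfrac{9}{2}x_2 + 6 → -3x_1 - \tfrac{9}{2}x_2 + 12
  leading term x_1: subtract (-3)·g_3 from -3x_1 - \tfrac{9}{2}x_2 + 12 → 0
  remainder 0.

S(f_1,g_4): lcm = x_1x_2^{2}. S = \tfrac{8}{3}x_1x_2 - \tfrac{4}{3}x_1 - 2x_2.
  leading term x_1x_2: subtract (-\tfrac{8}{27})·f_1 from \tfrac{8}{3}x_1x_2 - \tfrac{4}{3}x_1 - 2x_2 → -\tfrac{4}{3}x_1 - 2x_2 + \tfrac{16}{3}
  leading term x_1: subtract (-\tfrac{4}{3})·g_3 from -\tfrac{4}{3}x_1 - 2x_2 + \tfrac{16}{3} → 0
  remainder 0.

S(f_2,g_4): lcm = x_1^{2}x_2^{2}. S = \tfrac{8}{3}x_1^{2}x_2 - \tfrac{4}{3}x_1^{2} - x_1x_2^{2} - 3x_1x_2 - \tfrac{3}{2}x_2^{2} + 6x_2.
  leading term x_1^{2}x_2: subtract (-\tfrac{8}{27}x_1)·f_1 from \tfrac{8}{3}x_1^{2}x_2 - \tfrac{4}{3}x_1^{2} - x_1x_2^{2} - 3x_1x_2 - \tfrac{3}{2}x_2^{2} + 6x_2 → -\tfrac{4}{3}x_1^{2} - x_1x_2^{2} - 3x_1x_2 + \tfrac{16}{3}x_1 - \tfrac{3}{2}x_2^{2} + 6x_2
  leading term x_1^{2}: subtract (-\tfrac{4}{3}x_1)·g_3 from -\tfrac{4}{3}x_1^{2} - x_1x_2^{2} - 3x_1x_2 + \tfrac{16}{3}x_1 - \tfrac{3}{2}x_2^{2} + 6x_2 → -x_1x_2^{2} - x_1x_2 - \tfrac{3}{2}x_2^{2} + 6x_2
  leading term x_1x_2^{2}: subtract (\tfrac{1}{9}x_2)·f_1 from -x_1x_2^{2} - x_1x_2 - \tfrac{3}{2}x_2^{2} + 6x_2 → -x_1x_2 - \tfrac{3}{2}x_2^{2} + 4x_2
  leading term x_1x_2: subtract (\tfrac{1}{9})·f_1 from -x_1x_2 - \tfrac{3}{2}x_2^{2} + 4x_2 → -\tfrac{3}{2}x_2^{2} + 4x_2 - 2
  leading term x_2^{2}: subtract (1)·g_4 from -\tfrac{3}{2}x_2^{2} + 4x_2 - 2 → 0
  remainder 0.

S(g_3,g_4): leading monomials are coprime, so the S-polynomial reduces to 0 (Buchberger's first criterion).
Every S-polynomial of the final basis reduces to 0, so we have a Gröbner basis.
Inter-reduce: drop elements whose leading term is divisible by another's, tail-reduce, and make monic.
Reduced Gröbner basis: {x_1 + \tfrac{3}{2}x_2 - 4, x_2^{2} - \tfrac{8}{3}x_2 + \tfrac{4}{3}}.

Buchberger on the second generating set:
h_1 = \tfrac{4}{3}x_1^{2}x_2 - \tfrac{220}{3}x_1x_2 - 4x_1 - 2x_2 + 152, LT = x_1^{2}x_2.
h_2 = 36x_1x_2 - 72, LT = x_1x_2.

S(h_1,h_2): lcm = x_1^{2}x_2. S = -55x_1x_2 - x_1 - \tfrac{3}{2}x_2 + 114.
  leading term x_1x_2: subtract (-\tfrac{55}{36})·h_2 from -55x_1x_2 - x_1 - \tfrac{3}{2}x_2 + 114 → -x_1 - \tfrac{3}{2}x_2 + 4
  leading term x_1: no divisor's leading term divides it; move -x_1 to the remainder.
  leading term x_2: no divisor's leading term divides it; move -\tfrac{3}{2}x_2 to the remainder.
  leading term 1: no divisor's leading term divides it; move 4 to the remainder.
  remainder -x_1 - \tfrac{3}{2}x_2 + 4 ≠ 0; add k_3 = -x_1 - \tfrac{3}{2}x_2 + 4 to the basis.

S(h_1,k_3): lcm = x_1^{2}x_2. S = -\tfrac{3}{2}x_1x_2^{2} - 51x_1x_2 - 3x_1 - \tfrac{3}{2}x_2 + 114.
  leading term x_1x_2^{2}: subtract (-\tfrac{1}{24}x_2)·h_2 from -\tfrac{3}{2}x_1x_2^{2} - 51x_1x_2 - 3x_1 - \tfrac{3}{2}x_2 + 114 → -51x_1x_2 - 3x_1 - \tfrac{9}{2}x_2 + 114
  leading term x_1x_2: subtract (-\tfrac{17}{12})·h_2 from -51x_1x_2 - 3x_1 - \tfrac{9}{2}x_2 + 114 → -3x_1 - \tfrac{9}{2}x_2 + 12
  leading term x_1: subtract (3)·k_3 from -3x_1 - \tfrac{9}{2}x_2 + 12 → 0
  remainder 0.

S(h_2,k_3): lcm = x_1x_2. S = -\tfrac{3}{2}x_2^{2} + 4x_2 - 2.
  leading term x_2^{2}: no divisor's leading term divides it; move -\tfrac{3}{2}x_2^{2} to the remainder.
  leading term x_2: no divisor's leading term divides it; move 4x_2 to the remainder.
  leading term 1: no divisor's leading term divides it; move -2 to the remainder.
  remainder -\tfrac{3}{2}x_2^{2} + 4x_2 - 2 ≠ 0; add k_4 = -\tfrac{3}{2}x_2^{2} + 4x_2 - 2 to the basis.

S(h_1,k_4): lcm = x_1^{2}x_2^{2}. S = \tfrac{8}{3}x_1^{2}x_2 - \tfrac{4}{3}x_1^{2} - 55x_1x_2^{2} - 3x_1x_2 - \tfrac{3}{2}x_2^{2} + 114x_2.
  leading term x_1^{2}x_2: subtract (2)·h_1 from \tfrac{8}{3}x_1^{2}x_2 - \tfrac{4}{3}x_1^{2} - 55x_1x_2^{2} - 3x_1x_2 - \tfrac{3}{2}x_2^{2} + 114x_2 → -\tfrac{4}{3}x_1^{2} - 55x_1x_2^{2} + \tfrac{431}{3}x_1x_2 + 8x_1 - \tfrac{3}{2}x_2^{2} + 118x_2 - 304
  leading term x_1^{2}: subtract (\tfrac{4}{3}x_1)·k_3 from -\tfrac{4}{3}x_1^{2} - 55x_1x_2^{2} + \tfrac{431}{3}x_1x_2 + 8x_1 - \tfrac{3}{2}x_2^{2} + 118x_2 - 304 → -55x_1x_2^{2} + \tfrac{437}{3}x_1x_2 + \tfrac{8}{3}x_1 - \tfrac{3}{2}x_2^{2} + 118x_2 - 304
  leading term x_1x_2^{2}: subtract (-\tfrac{55}{36}x_2)·h_2 from -55x_1x_2^{2} + \tfrac{437}{3}x_1x_2 + \tfrac{8}{3}x_1 - \tfrac{3}{2}x_2^{2} + 118x_2 - 304 → \tfrac{437}{3}x_1x_2 + \tfrac{8}{3}x_1 - \tfrac{3}{2}x_2^{2} + 8x_2 - 304
  leading term x_1x_2: subtract (\tfrac{437}{108})·h_2 from \tfrac{437}{3}x_1x_2 + \tfrac{8}{3}x_1 - \tfrac{3}{2}x_2^{2} + 8x_2 - 304 → \tfrac{8}{3}x_1 - \tfrac{3}{2}x_2^{2} + 8x_2 - \tfrac{38}{3}
  leading term x_1: subtract (-\tfrac{8}{3})·k_3 from \tfrac{8}{3}x_1 - \tfrac{3}{2}x_2^{2} + 8x_2 - \tfrac{38}{3} → -\tfrac{3}{2}x_2^{2} + 4x_2 - 2
  leading term x_2^{2}: subtract (1)·k_4 from -\tfrac{3}{2}x_2^{2} + 4x_2 - 2 → 0
  remainder 0.

S(h_2,k_4): lcm = x_1x_2^{2}. S = \tfrac{8}{3}x_1x_2 - \tfrac{4}{3}x_1 - 2x_2.
  leading term x_1x_2: subtract (\tfrac{2}{27})·h_2 from \tfrac{8}{3}x_1x_2 - \tfrac{4}{3}x_1 - 2x_2 → -\tfrac{4}{3}x_1 - 2x_2 + \tfrac{16}{3}
  leading term x_1: subtract (\tfrac{4}{3})·k_3 from -\tfrac{4}{3}x_1 - 2x_2 + \tfrac{16}{3} → 0
  remainder 0.

S(k_3,k_4): leading monomials are coprime, so the S-polynomial reduces to 0 (Buchberger's first criterion).
Every S-polynomial of the final basis reduces to 0, so we have a Gröbner basis.
Inter-reduce: drop elements whose leading term is divisible by another's, tail-reduce, and make monic.
Reduced Gröbner basis: {x_1 + \tfrac{3}{2}x_2 - 4, x_2^{2} - \tfrac{8}{3}x_2 + \tfrac{4}{3}}.

The two bases agree; hence the ideals are identical.

Yes, the ideals are equal.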